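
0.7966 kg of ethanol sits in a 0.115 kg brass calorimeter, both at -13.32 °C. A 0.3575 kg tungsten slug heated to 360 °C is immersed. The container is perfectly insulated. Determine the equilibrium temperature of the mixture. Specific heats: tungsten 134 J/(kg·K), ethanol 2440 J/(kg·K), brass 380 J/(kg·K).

T_f is the heat-capacity-weighted average of the initial temperatures:
T_f = (47.91×360 + 1943.7×(-13.32) + 43.7×(-13.32)) / (47.91 + 1943.7 + 43.7)
    = -9226.4 / 2035.3 ≈ -4.53 °C

T_f ≈ -4.5 °C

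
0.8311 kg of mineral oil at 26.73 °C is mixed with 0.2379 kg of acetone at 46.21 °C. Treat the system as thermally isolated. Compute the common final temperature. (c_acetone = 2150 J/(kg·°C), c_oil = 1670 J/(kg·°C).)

T_f ≈ 32.0 °C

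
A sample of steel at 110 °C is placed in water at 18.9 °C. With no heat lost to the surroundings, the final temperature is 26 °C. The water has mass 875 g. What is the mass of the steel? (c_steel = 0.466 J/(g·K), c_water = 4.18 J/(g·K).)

Conservation of energy gives ΣQ = 0:
m·0.466·(26 − 110) + 875·4.18·(26 − 18.9) = 0
-39.14 m = -25968
m = -25968/-39.14 ≈ 663.4 g

m ≈ 663 g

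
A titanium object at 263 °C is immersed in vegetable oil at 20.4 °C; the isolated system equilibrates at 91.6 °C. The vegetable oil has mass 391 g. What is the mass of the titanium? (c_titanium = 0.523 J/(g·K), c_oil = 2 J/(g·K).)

Let T be the final temperature. ΣQ_i = 0:
m×0.523×(91.6 − 263) + 391×2×(91.6 − 20.4) = 0
-89.64 m = -55678
m = -55678/-89.64 ≈ 621.1 g

m ≈ 621 g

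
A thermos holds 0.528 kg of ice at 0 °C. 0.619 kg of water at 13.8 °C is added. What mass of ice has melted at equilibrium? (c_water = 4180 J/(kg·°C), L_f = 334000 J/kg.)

Water can give up m c ΔT = 0.619×4180×13.8 = 35706 J before reaching 0 °C.
To melt every bit of ice: 0.528×334000 = 176352 J.
Since 35706 < 176352 J, not all the ice melts; equilibrium is at 0 °C.
m_melt = 35706 / L_f = 0.1069 kg.

m_melted ≈ 0.107 kg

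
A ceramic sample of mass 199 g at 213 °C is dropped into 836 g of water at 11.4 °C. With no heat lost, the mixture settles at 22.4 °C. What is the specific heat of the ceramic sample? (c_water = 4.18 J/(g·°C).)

m_s c (T_s − T_f) = m_water c_water (T_f − T_0):
199×c×(213 − 22.4) = 836×4.18×(22.4 − 11.4)
37929 c = 38439  ⇒  c ≈ 1.013 J/(g·°C)

c ≈ 1.01 J/(g·°C)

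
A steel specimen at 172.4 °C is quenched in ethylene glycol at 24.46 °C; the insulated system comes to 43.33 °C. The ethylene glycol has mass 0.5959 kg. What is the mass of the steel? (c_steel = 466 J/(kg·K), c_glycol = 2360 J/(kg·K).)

m ≈ 0.441 kg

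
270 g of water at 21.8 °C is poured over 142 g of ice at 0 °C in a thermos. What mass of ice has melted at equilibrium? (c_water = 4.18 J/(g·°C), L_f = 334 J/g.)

Water can give up m c ΔT = 270×4.18×21.8 = 24603 J before reaching 0 °C.
Fully melting the ice requires m_ice L_f = 142×334 = 47428 J.
Since 24603 < 47428 J, not all the ice melts; equilibrium is at 0 °C.
m_melted×334 = 24603  ⇒  m_melted ≈ 73.66 g.

m_melted ≈ 73.7 g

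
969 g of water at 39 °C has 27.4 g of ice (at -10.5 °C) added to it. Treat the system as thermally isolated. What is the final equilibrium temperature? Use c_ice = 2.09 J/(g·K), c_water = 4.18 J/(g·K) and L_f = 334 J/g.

Net heat exchanged in the isolated system is zero:
ice -10.5→0 °C: 27.4·2.09·10.5 = 601.29
  fusion: m_ice L_f = 27.4·334 = 9151.6
  meltwater 0→T: 27.4·4.18·T = 114.53 T
  water: 4050.4(T − 39)
4165 T = 157966 − 9752.9 = 148213
T ≈ 35.59 °C — above 0 °C, consistent with complete melting.

T_f ≈ 35.6 °C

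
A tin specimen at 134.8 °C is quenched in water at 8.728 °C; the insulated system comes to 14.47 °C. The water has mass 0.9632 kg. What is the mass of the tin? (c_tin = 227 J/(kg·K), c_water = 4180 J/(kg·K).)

m ≈ 0.846 kg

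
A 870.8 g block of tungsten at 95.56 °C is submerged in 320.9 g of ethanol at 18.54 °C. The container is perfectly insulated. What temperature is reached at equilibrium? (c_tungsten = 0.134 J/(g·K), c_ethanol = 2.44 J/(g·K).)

T_f ≈ 28.5 °C

Let T be the final temperature. ΣQ_i = 0:
870.8*0.134*(T − 95.56) + 320.9*2.44*(T − 18.54) = 0
116.69(T − 95.56) + 783(T − 18.54) = 0
(116.69 + 783) T = 116.69*95.56 + 783*18.54
T ≈ 28.53 °C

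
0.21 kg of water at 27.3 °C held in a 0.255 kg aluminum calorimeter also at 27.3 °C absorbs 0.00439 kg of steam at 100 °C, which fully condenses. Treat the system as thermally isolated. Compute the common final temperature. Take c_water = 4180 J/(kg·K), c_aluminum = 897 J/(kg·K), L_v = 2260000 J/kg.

T_f ≈ 37.3 °C

Taking heat into each body as positive, Σ m c ΔT = 0:
steam→water at 100 °C releases m L_v = 0.00439·2260000 = 9921.4
  condensed water 100 °C→T: 18.35(T − 100)
  water warms: 0.21·4180·(T − 27.3) = 877.8(T − 27.3)
  aluminum cup: 0.255·897·(T − 27.3) = 228.74(T − 27.3)
1124.9 T = 9921.4 + 1835 + 30208 = 41965
T ≈ 37.31 °C, under the boiling point, so the assumption holds.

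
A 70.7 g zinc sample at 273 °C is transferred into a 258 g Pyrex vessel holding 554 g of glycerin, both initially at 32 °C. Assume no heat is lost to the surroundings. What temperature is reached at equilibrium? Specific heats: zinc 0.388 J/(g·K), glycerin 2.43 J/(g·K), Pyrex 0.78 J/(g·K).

T_f ≈ 36.2 °C

Taking heat into each body as positive, Σ m c ΔT = 0:
70.7*0.388*(T − 273) + 554*2.43*(T − 32) + 258*0.78*(T − 32) = 0
(27.43 + 1346.2 + 201.24) T = 27.43*273 + 1346.2*32 + 201.24*32
T ≈ 36.20 °C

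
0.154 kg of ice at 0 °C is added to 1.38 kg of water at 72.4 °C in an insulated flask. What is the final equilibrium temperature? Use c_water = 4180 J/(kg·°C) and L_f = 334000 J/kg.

T_f ≈ 57.1 °C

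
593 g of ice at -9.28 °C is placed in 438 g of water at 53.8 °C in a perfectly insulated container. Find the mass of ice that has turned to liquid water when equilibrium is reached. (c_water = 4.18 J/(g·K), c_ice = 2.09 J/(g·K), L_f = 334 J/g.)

m_melted ≈ 260 g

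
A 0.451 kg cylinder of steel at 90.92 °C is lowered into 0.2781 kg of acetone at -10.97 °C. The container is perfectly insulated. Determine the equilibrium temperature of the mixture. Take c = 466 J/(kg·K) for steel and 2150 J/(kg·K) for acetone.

Let T be the final temperature. ΣQ_i = 0:
0.451×466×(T − 90.92) + 0.2781×2150×(T − (-10.97)) = 0
(210.17 + 597.92) T = 210.17×90.92 + 597.92×(-10.97)
T = 12549 / 808.08 = 15.5 °C

T_f ≈ 15.5 °C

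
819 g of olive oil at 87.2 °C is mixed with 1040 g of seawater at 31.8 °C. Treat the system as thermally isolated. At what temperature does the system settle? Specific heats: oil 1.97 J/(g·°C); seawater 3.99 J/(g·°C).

Setting the total heat transfer to zero:
819×1.97×(T − 87.2) + 1040×3.99×(T − 31.8) = 0
1613.4(T − 87.2) + 4149.6(T − 31.8) = 0
5763 T = 272648
T ≈ 47.31 °C

T_f ≈ 47.3 °C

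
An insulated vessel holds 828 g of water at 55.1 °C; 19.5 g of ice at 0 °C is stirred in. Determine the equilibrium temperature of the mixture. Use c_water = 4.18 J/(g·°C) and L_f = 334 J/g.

T_f ≈ 52.0 °C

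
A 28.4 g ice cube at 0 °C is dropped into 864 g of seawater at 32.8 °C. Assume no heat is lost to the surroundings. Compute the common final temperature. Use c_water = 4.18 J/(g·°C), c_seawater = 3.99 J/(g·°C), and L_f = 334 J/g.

T_f ≈ 29.0 °C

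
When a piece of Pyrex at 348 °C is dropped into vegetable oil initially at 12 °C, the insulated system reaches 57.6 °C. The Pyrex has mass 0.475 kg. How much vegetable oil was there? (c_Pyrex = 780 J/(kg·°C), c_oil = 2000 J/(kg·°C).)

m ≈ 1.18 kg

Let T be the final temperature. ΣQ_i = 0:
0.475·780·(57.6 − 348) + m·2000·(57.6 − 12) = 0
91200 m = 107593
m = 107593/91200 ≈ 1.18 kg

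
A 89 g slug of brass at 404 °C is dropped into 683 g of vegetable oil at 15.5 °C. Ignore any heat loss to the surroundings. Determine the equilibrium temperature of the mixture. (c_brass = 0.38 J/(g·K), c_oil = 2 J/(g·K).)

T_f ≈ 24.9 °C

Heat lost by the brass equals heat gained by the oil:
89*0.38*(404 − T) = 683*2*(T − 15.5)
33.82(404 − T) = 1366(T − 15.5)
1399.8 T = 34836  ⇒  T ≈ 24.89 °C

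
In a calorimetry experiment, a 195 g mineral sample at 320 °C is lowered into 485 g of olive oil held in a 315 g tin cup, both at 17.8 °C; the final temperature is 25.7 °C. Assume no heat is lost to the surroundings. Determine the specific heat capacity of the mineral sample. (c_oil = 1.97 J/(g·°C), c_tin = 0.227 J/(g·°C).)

Conservation of energy gives ΣQ = 0:
195×c×(25.7 − 320) + 485×1.97×(25.7 − 17.8) + 315×0.227×(25.7 − 17.8) = 0
-57388 c = -8112.9
c = -8112.9/-57388 ≈ 0.1414 J/(g·°C)

c ≈ 0.141 J/(g·°C)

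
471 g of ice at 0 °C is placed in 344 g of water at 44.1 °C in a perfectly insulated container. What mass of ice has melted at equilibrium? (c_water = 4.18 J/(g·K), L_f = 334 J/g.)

m_melted ≈ 190 g

Heat available from the water dropping to 0 °C: 344×4.18×44.1 = 63412 J.
To melt every bit of ice: 471×334 = 157314 J.
63412 J < 157314 J, so only part of the ice melts and the system sits at 0 °C.
m_melted×334 = 63412  ⇒  m_melted ≈ 189.9 g.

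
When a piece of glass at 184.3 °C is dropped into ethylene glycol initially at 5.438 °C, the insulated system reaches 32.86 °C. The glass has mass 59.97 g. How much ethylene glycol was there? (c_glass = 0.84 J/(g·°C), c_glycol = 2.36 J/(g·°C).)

Conservation of energy gives ΣQ = 0:
59.97·0.84·(32.86 − 184.3) + m·2.36·(32.86 − 5.438) = 0
64.72 m = 7628.8
m = 7628.8/64.72 ≈ 117.9 g

m ≈ 118 g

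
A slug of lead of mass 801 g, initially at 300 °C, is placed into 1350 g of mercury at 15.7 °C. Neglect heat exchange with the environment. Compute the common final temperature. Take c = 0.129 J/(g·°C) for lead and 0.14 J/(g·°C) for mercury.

With ΣQ=0 the equilibrium temperature is the m·c-weighted mean:
T_f = (103.33*300 + 189*15.7) / (103.33 + 189)
    = 33966 / 292.33 ≈ 116.19 °C

T_f ≈ 116.2 °C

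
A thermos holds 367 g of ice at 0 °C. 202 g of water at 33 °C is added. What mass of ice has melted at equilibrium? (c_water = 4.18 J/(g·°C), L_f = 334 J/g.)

m_melted ≈ 83.4 g

Heat available from the water dropping to 0 °C: 202·4.18·33 = 27864 J.
To melt every bit of ice: 367·334 = 122578 J.
That's not enough to melt it all — equilibrium is at 0 °C with ice remaining.
Mass melted = 27864/334 ≈ 83.42 g.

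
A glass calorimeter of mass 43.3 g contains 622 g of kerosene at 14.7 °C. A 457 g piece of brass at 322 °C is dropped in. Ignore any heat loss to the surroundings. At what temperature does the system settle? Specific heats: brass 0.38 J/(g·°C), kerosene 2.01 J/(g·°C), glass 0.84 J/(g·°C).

T_f ≈ 51.2 °C

Heat gained plus heat lost sum to zero:
457×0.38×(T − 322) + 622×2.01×(T − 14.7) + 43.3×0.84×(T − 14.7) = 0
173.66(T − 322) + 1250.2(T − 14.7) + 36.37(T − 14.7) = 0
1460.3 T = 74831
T = 74831 / 1460.3 = 51.2 °C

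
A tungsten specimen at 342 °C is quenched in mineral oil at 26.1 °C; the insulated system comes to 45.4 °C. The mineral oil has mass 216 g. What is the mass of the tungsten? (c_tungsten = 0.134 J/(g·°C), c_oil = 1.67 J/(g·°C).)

Let T be the final temperature. ΣQ_i = 0:
m×0.134×(45.4 − 342) + 216×1.67×(45.4 − 26.1) = 0
-39.74 m = -6961.9
m = -6961.9/-39.74 ≈ 175.2 g

m ≈ 175 g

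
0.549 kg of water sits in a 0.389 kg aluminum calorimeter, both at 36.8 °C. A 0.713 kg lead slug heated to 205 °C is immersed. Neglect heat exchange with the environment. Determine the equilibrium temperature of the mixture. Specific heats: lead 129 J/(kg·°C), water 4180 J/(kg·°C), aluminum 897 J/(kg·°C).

T_f ≈ 42.5 °C

Setting the total heat transfer to zero:
0.713·129·(T − 205) + 0.549·4180·(T − 36.8) + 0.389·897·(T − 36.8) = 0
(91.98 + 2294.8 + 348.93) T = 91.98·205 + 2294.8·36.8 + 348.93·36.8
T = 116145 / 2735.7 = 42.5 °C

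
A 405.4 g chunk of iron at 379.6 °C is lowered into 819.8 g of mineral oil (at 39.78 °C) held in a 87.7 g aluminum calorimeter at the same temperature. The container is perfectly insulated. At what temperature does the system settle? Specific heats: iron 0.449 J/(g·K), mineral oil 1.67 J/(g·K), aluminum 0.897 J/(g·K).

T_f ≈ 77.7 °C

Setting the total heat transfer to zero:
405.4·0.449·(T − 379.6) + 819.8·1.67·(T − 39.78) + 87.7·0.897·(T − 39.78) = 0
182.02(T − 379.6) + 1369.1(T − 39.78) + 78.67(T − 39.78) = 0
(182.02 + 1369.1 + 78.67) T = 182.02·379.6 + 1369.1·39.78 + 78.67·39.78
T = 126687 / 1629.8 = 77.7 °C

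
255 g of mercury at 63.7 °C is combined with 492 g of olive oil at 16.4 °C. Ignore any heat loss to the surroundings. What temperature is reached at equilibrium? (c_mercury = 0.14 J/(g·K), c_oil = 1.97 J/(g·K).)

Energy conservation, ΣQ = 0:
255·0.14·(T − 63.7) + 492·1.97·(T − 16.4) = 0
35.7(T − 63.7) + 969.24(T − 16.4) = 0
(35.7 + 969.24) T = 35.7·63.7 + 969.24·16.4
T = 18170/1004.9 ≈ 18.08 °C

T_f ≈ 18.1 °C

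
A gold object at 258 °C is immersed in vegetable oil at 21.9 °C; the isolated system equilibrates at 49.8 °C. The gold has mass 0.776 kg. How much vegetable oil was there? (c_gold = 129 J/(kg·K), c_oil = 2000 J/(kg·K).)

m ≈ 0.374 kg

Conservation of energy gives ΣQ = 0:
0.776·129·(49.8 − 258) + m·2000·(49.8 − 21.9) = 0
55800 m = 20842
m = 20842/55800 ≈ 0.3735 kg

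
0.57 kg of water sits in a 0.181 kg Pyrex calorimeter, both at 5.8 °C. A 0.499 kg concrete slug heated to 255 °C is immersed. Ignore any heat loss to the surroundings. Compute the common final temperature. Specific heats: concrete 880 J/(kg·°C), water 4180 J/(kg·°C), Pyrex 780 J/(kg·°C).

Setting the total heat transfer to zero:
0.499×880×(T − 255) + 0.57×4180×(T − 5.8) + 0.181×780×(T − 5.8) = 0
(439.12 + 2382.6 + 141.18) T = 439.12×255 + 2382.6×5.8 + 141.18×5.8
T ≈ 42.73 °C

T_f ≈ 42.7 °C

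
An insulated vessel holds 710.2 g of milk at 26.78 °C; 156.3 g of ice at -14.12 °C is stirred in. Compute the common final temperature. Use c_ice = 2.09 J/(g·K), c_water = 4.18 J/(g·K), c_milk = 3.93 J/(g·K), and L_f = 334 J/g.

T_f ≈ 5.2 °C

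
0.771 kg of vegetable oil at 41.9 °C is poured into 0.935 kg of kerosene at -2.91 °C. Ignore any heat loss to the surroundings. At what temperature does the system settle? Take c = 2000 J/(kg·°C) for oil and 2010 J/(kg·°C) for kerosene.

T_f ≈ 17.3 °C

Energy conservation, ΣQ = 0:
0.771·2000·(T − 41.9) + 0.935·2010·(T − (-2.91)) = 0
3421.4 T = 59141
T = 59141 / 3421.4 = 17.3 °C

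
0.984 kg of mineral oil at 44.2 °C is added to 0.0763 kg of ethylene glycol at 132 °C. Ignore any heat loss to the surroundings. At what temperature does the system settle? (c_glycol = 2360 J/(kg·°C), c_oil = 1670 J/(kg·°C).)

T_f ≈ 52.9 °C

Net heat exchanged in the isolated system is zero:
0.0763×2360×(T − 132) + 0.984×1670×(T − 44.2) = 0
(180.07 + 1643.3) T = 180.07×132 + 1643.3×44.2
T = 96402 / 1823.3 = 52.9 °C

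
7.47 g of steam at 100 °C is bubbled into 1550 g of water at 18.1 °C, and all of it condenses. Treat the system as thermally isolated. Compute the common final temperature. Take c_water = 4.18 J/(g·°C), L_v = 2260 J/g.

T_f ≈ 21.1 °C

Energy balance with sensible and latent terms:
condense steam: −7.47×2260 = −16882
  condensed water 100 °C→T: 31.22(T − 100)
  water warms: 1550×4.18×(T − 18.1) = 6479(T − 18.1)
6510.2 T = 16882 + 3122.5 + 117270 = 137275
T ≈ 21.09 °C — below 100 °C, confirming all the steam condensed.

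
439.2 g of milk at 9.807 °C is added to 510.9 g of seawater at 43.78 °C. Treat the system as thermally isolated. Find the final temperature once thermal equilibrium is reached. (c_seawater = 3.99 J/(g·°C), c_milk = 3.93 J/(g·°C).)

T_f ≈ 28.2 °C

Heat gained plus heat lost sum to zero:
510.9*3.99*(T − 43.78) + 439.2*3.93*(T − 9.807) = 0
2038.5(T − 43.78) + 1726.1(T − 9.807) = 0
3764.5 T = 106173
T ≈ 28.20 °C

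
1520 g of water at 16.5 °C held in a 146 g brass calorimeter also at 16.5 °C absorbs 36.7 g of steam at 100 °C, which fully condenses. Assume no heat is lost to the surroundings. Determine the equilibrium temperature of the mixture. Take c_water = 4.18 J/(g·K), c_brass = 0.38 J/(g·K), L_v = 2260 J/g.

Sum of m c ΔT and latent-heat terms is zero:
latent heat released on condensation: 36.7·2260 = 82942
  condensed water 100 °C→T: 153.41(T − 100)
  water warms: 1520·4.18·(T − 16.5) = 6353.6(T − 16.5)
  cup: 55.48(T − 16.5)
6562.5 T = 82942 + 15341 + 105750 = 204032
T ≈ 31.09 °C, under the boiling point, so the assumption holds.

T_f ≈ 31.1 °C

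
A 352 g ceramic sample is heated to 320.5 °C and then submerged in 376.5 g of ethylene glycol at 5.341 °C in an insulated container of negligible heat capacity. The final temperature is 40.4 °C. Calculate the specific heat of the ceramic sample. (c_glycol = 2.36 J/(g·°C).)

c ≈ 0.316 J/(g·°C)

m_s c (T_s − T_f) = m_glycol c_glycol (T_f − T_0):
352·c·(320.5 − 40.4) = 376.5·2.36·(40.4 − 5.341)
98595 c = 31151  ⇒  c ≈ 0.316 J/(g·°C)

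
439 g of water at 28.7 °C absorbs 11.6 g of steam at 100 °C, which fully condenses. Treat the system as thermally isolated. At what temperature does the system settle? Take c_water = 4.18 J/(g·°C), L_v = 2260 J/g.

Setting the total heat transfer to zero:
latent heat released on condensation: 11.6·2260 = 26216; condensed water 100 °C→T: 48.49(T − 100); original water: 1835(T − 28.7)
1883.5 T = 26216 + 4848.8 + 52665 = 83730
T ≈ 44.45 °C — below 100 °C, confirming all the steam condensed.

T_f ≈ 44.5 °C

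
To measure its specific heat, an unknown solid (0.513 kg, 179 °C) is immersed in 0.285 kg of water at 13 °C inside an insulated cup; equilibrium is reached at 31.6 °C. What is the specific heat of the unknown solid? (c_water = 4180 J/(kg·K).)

c ≈ 293 J/(kg·K)

m_s c (T_s − T_f) = m_water c_water (T_f − T_0):
0.513×c×(179 − 31.6) = 0.285×4180×(31.6 − 13)
75.62 c = 22158  ⇒  c ≈ 293 J/(kg·K)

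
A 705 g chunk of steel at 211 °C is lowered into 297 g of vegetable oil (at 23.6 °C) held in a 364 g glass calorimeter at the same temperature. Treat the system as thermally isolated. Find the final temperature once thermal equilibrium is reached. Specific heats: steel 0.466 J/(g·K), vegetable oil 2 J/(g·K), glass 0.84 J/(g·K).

Net heat exchanged in the isolated system is zero:
705*0.466*(T − 211) + 297*2*(T − 23.6) + 364*0.84*(T − 23.6) = 0
(328.53 + 594 + 305.76) T = 328.53*211 + 594*23.6 + 305.76*23.6
T ≈ 73.72 °C

T_f ≈ 73.7 °C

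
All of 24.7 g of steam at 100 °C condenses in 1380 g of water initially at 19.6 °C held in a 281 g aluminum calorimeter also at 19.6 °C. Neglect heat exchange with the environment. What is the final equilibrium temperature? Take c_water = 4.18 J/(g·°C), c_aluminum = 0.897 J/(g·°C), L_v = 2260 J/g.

Net heat exchanged in the isolated system is zero:
condense steam: −24.7·2260 = −55822; condensed water 100 °C→T: 103.25(T − 100); original water: 5768.4(T − 19.6); aluminum cup: 281·0.897·(T − 19.6) = 252.06(T − 19.6)
6123.7 T = 55822 + 10325 + 118001 = 184148
T ≈ 30.07 °C — below 100 °C, confirming all the steam condensed.

T_f ≈ 30.1 °C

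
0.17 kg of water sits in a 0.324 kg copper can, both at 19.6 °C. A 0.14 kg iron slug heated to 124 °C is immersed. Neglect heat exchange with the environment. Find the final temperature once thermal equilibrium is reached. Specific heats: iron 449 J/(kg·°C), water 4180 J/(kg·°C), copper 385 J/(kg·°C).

T_f ≈ 26.9 °C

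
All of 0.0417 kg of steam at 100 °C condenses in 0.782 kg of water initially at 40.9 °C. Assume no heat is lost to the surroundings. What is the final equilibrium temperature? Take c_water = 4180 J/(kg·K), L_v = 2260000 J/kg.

T_f ≈ 71.3 °C

Energy conservation, ΣQ = 0:
latent heat released on condensation: 0.0417·2260000 = 94242
  condensed water 100 °C→T: 174.31(T − 100)
  original water: 3268.8(T − 40.9)
3443.1 T = 94242 + 17431 + 133692 = 245365
T ≈ 71.26 °C (< 100 °C, so full condensation is consistent).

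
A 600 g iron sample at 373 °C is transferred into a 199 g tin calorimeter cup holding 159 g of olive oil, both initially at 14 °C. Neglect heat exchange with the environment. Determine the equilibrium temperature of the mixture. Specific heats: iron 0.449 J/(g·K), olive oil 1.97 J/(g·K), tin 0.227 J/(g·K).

Energy conservation, ΣQ = 0:
600*0.449*(T − 373) + 159*1.97*(T − 14) + 199*0.227*(T − 14) = 0
269.4(T − 373) + 313.23(T − 14) + 45.17(T − 14) = 0
(269.4 + 313.23 + 45.17) T = 269.4*373 + 313.23*14 + 45.17*14
T ≈ 168.05 °C

T_f ≈ 168.1 °C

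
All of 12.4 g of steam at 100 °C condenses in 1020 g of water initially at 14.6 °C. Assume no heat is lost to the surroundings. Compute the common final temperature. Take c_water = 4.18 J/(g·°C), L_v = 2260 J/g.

T_f ≈ 22.1 °C

Net heat exchanged in the isolated system is zero:
steam→water at 100 °C releases m L_v = 12.4·2260 = 28024
  condensed water 100 °C→T: 51.83(T − 100)
  water warms: 1020·4.18·(T − 14.6) = 4263.6(T − 14.6)
4315.4 T = 28024 + 5183.2 + 62249 = 95456
T ≈ 22.12 °C — below 100 °C, confirming all the steam condensed.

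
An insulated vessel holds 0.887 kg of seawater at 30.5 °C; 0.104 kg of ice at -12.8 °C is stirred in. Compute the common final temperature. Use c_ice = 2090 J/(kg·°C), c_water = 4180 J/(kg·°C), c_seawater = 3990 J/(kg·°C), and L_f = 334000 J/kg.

T_f ≈ 17.7 °C

Let T be the final temperature. ΣQ_i = 0:
warm ice to 0 °C: 0.104·2090·(0 − (-12.8)) = 2782.2
  latent heat to melt: 0.104·334000 = 34736
  meltwater 0→T: 0.104·4180·T = 434.72 T
  seawater cools: 0.887·3990·(T − 30.5) = 3539.1(T − 30.5)
3973.8 T = 107943 − 37518 = 70425
T ≈ 17.72 °C. Since T > 0 °C, the all-ice-melts assumption holds.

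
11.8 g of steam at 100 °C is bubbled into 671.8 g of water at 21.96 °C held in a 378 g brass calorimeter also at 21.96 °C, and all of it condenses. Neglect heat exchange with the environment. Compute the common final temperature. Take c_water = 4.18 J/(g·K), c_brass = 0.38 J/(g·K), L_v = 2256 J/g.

T_f ≈ 32.1 °C

Energy balance with sensible and latent terms:
steam→water at 100 °C releases m L_v = 11.8·2256 = 26621; condensed water 100 °C→T: 49.32(T − 100); original water: 2808.1(T − 21.96); cup: 143.64(T − 21.96)
3001.1 T = 26621 + 4932.4 + 64821 = 96374
T ≈ 32.11 °C — below 100 °C, confirming all the steam condensed.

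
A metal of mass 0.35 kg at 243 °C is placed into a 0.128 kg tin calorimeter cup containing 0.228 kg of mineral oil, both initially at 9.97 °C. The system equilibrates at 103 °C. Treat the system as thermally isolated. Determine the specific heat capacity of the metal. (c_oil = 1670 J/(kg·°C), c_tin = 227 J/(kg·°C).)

Energy conservation, ΣQ = 0:
0.35×c×(103 − 243) + 0.228×1670×(103 − 9.97) + 0.128×227×(103 − 9.97) = 0
-49 c = -38125
c = -38125/-49 ≈ 778.1 J/(kg·°C)

c ≈ 778 J/(kg·°C)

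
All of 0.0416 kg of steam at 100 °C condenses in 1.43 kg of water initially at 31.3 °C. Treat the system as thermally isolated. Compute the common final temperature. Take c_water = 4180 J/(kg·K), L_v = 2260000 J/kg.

Energy conservation, ΣQ = 0:
steam→water at 100 °C releases m L_v = 0.0416×2260000 = 94016
  condensate cools 100→T: 0.0416×4180×(T − 100) = 173.89(T − 100)
  water warms: 1.43×4180×(T − 31.3) = 5977.4(T − 31.3)
6151.3 T = 94016 + 17389 + 187093 = 298497
T ≈ 48.53 °C — below 100 °C, confirming all the steam condensed.

T_f ≈ 48.5 °C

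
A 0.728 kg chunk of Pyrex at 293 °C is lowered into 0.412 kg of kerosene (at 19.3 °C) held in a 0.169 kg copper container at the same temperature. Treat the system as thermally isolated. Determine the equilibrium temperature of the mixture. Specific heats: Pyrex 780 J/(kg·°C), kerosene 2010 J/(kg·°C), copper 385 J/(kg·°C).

T_f ≈ 125.7 °C

Let T be the final temperature. ΣQ_i = 0:
0.728·780·(T − 293) + 0.412·2010·(T − 19.3) + 0.169·385·(T − 19.3) = 0
(567.84 + 828.12 + 65.06) T = 567.84·293 + 828.12·19.3 + 65.06·19.3
T ≈ 125.68 °C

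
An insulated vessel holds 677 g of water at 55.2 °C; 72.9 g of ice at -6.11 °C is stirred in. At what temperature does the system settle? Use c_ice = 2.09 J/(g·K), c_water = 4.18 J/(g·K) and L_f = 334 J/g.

Setting the total heat transfer to zero:
warm ice to 0 °C: 72.9·2.09·(0 − (-6.11)) = 930.93; fusion: m_ice L_f = 72.9·334 = 24349; meltwater 0→T: 72.9·4.18·T = 304.72 T; water cools: 677·4.18·(T − 55.2) = 2829.9(T − 55.2)
3134.6 T = 156208 − 25280 = 130929
T ≈ 41.77 °C. Since T > 0 °C, the all-ice-melts assumption holds.

T_f ≈ 41.8 °C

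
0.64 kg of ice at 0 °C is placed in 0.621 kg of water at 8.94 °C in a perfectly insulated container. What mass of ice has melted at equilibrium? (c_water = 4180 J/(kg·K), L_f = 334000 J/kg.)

Water can give up m c ΔT = 0.621×4180×8.94 = 23206 J before reaching 0 °C.
Fully melting the ice requires m_ice L_f = 0.64×334000 = 213760 J.
Since 23206 < 213760 J, not all the ice melts; equilibrium is at 0 °C.
m_melted×334000 = 23206  ⇒  m_melted ≈ 0.06948 kg.

m_melted ≈ 0.0695 kg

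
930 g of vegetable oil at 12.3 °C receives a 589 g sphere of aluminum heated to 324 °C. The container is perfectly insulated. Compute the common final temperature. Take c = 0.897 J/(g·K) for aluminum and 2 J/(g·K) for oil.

Conservation of energy gives ΣQ = 0:
589×0.897×(T − 324) + 930×2×(T − 12.3) = 0
528.33(T − 324) + 1860(T − 12.3) = 0
2388.3 T = 194058
T = 194058 / 2388.3 = 81.3 °C

T_f ≈ 81.3 °C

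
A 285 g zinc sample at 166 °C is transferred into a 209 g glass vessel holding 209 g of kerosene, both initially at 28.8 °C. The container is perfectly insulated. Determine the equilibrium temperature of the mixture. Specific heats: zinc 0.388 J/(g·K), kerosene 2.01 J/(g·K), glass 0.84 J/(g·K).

T_f ≈ 50.3 °C

Energy conservation, ΣQ = 0:
285*0.388*(T − 166) + 209*2.01*(T − 28.8) + 209*0.84*(T − 28.8) = 0
(110.58 + 420.09 + 175.56) T = 110.58*166 + 420.09*28.8 + 175.56*28.8
T = 35511 / 706.23 = 50.3 °C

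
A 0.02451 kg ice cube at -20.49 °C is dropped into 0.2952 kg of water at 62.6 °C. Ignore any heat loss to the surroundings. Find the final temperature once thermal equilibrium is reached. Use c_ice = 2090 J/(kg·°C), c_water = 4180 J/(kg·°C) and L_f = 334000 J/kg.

T_f ≈ 50.9 °C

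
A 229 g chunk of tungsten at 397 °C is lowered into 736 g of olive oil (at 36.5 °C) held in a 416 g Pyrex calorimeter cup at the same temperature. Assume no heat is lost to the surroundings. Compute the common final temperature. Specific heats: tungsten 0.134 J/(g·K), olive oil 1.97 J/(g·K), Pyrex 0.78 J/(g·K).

T_f ≈ 42.6 °C

Conservation of energy gives ΣQ = 0:
229*0.134*(T − 397) + 736*1.97*(T − 36.5) + 416*0.78*(T − 36.5) = 0
1805.1 T = 76948
T ≈ 42.63 °C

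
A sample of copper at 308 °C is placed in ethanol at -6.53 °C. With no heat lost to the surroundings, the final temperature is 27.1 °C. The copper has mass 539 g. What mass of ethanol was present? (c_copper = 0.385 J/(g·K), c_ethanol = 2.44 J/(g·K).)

m ≈ 710 g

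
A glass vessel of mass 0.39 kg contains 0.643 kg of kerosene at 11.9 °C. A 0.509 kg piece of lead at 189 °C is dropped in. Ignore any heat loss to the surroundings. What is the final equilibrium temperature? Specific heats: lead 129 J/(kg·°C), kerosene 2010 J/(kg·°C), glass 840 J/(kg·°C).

T_f ≈ 18.8 °C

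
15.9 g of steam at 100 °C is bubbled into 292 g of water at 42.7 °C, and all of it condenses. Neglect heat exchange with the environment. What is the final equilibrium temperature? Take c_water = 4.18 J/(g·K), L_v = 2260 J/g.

Net heat exchanged in the isolated system is zero:
condense steam: −15.9×2260 = −35934; condensed water 100 °C→T: 66.46(T − 100); original water: 1220.6(T − 42.7)
1287 T = 35934 + 6646.2 + 52118 = 94698
T ≈ 73.58 °C, under the boiling point, so the assumption holds.

T_f ≈ 73.6 °C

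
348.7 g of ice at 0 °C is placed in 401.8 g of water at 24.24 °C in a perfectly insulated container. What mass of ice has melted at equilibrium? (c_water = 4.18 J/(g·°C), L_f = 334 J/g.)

Cooling the water to 0 °C releases 401.8×4.18×24.24 = 40712 J.
Fully melting the ice requires m_ice L_f = 348.7×334 = 116466 J.
That's not enough to melt it all — equilibrium is at 0 °C with ice remaining.
m_melt = 40712 / L_f = 121.9 g.

m_melted ≈ 122 g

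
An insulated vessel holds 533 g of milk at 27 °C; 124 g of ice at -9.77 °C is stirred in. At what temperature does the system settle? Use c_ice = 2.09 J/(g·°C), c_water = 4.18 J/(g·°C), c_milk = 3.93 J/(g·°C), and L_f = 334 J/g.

T_f ≈ 4.8 °C

Heat gained plus heat lost sum to zero:
warm ice to 0 °C: 124×2.09×(0 − (-9.77)) = 2532
  latent heat to melt: 124×334 = 41416
  warm the meltwater: 518.32 T
  milk: 2094.7(T − 27)
2613 T = 56557 − 43948 = 12609
T ≈ 4.83 °C. Since T > 0 °C, the all-ice-melts assumption holds.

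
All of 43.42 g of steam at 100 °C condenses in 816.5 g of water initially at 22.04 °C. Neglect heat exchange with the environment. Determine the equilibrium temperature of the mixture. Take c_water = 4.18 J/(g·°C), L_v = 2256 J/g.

Setting the total heat transfer to zero:
condense steam: −43.42·2256 = −97956
  condensate cools 100→T: 43.42·4.18·(T − 100) = 181.5(T − 100)
  water warms: 816.5·4.18·(T − 22.04) = 3413(T − 22.04)
3594.5 T = 97956 + 18150 + 75222 = 191327
T ≈ 53.23 °C (< 100 °C, so full condensation is consistent).

T_f ≈ 53.2 °C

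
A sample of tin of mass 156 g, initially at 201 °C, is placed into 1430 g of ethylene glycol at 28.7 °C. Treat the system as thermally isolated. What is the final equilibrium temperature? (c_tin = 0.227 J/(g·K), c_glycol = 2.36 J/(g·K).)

T_f ≈ 30.5 °C

Conservation of energy gives ΣQ = 0:
156·0.227·(T − 201) + 1430·2.36·(T − 28.7) = 0
35.41(T − 201) + 3374.8(T − 28.7) = 0
3410.2 T = 103975
T = 103975/3410.2 ≈ 30.49 °C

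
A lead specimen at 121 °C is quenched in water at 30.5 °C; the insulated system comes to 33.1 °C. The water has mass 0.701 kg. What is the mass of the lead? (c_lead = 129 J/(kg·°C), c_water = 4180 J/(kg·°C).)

Net heat exchanged in the isolated system is zero:
m·129·(33.1 − 121) + 0.701·4180·(33.1 − 30.5) = 0
-11339 m = -7618.5
m = -7618.5/-11339 ≈ 0.6719 kg

m ≈ 0.672 kg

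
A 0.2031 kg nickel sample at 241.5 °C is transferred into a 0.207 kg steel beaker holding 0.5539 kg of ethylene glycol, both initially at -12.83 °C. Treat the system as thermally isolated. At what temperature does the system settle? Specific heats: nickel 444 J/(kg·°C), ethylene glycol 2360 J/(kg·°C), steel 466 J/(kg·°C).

T_f ≈ 2.5 °C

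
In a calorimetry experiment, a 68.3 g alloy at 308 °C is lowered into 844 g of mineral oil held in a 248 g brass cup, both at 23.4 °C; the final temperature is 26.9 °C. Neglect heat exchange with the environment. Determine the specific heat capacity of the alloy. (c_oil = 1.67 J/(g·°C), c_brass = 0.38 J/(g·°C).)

Conservation of energy gives ΣQ = 0:
68.3×c×(26.9 − 308) + 844×1.67×(26.9 − 23.4) + 248×0.38×(26.9 − 23.4) = 0
-19199 c = -5263
c = -5263/-19199 ≈ 0.2741 J/(g·°C)

c ≈ 0.274 J/(g·°C)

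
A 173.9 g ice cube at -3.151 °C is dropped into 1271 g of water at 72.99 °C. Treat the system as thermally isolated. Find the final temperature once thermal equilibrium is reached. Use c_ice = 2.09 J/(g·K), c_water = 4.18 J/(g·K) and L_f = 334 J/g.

T_f ≈ 54.4 °C

Net heat exchanged in the isolated system is zero:
ice -3.151→0 °C: 173.9×2.09×3.151 = 1145.2
  fusion: m_ice L_f = 173.9×334 = 58083
  meltwater 0→T: 173.9×4.18×T = 726.9 T
  water cools: 1271×4.18×(T − 72.99) = 5312.8(T − 72.99)
6039.7 T = 387780 − 59228 = 328552
T ≈ 54.40 °C (positive, so assuming full melt was valid).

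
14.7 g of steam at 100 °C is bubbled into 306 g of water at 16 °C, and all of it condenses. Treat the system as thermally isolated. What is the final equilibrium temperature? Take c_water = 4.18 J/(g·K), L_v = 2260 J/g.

Let T be the final temperature. ΣQ_i = 0:
latent heat released on condensation: 14.7×2260 = 33222; condensed water 100 °C→T: 61.45(T − 100); original water: 1279.1(T − 16)
1340.5 T = 33222 + 6144.6 + 20465 = 59832
T ≈ 44.63 °C (< 100 °C, so full condensation is consistent).

T_f ≈ 44.6 °C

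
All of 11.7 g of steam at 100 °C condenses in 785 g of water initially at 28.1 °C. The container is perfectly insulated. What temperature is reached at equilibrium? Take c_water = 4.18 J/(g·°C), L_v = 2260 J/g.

T_f ≈ 37.1 °C

Setting the total heat transfer to zero:
condense steam: −11.7×2260 = −26442; condensate cools 100→T: 11.7×4.18×(T − 100) = 48.91(T − 100); original water: 3281.3(T − 28.1)
3330.2 T = 26442 + 4890.6 + 92205 = 123537
T ≈ 37.10 °C, under the boiling point, so the assumption holds.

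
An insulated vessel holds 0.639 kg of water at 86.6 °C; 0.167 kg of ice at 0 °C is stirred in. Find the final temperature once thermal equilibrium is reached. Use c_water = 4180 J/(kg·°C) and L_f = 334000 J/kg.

T_f ≈ 52.1 °C

Energy balance with sensible and latent terms:
fusion: m_ice L_f = 0.167·334000 = 55778
  meltwater 0→T: 0.167·4180·T = 698.06 T
  water: 2671(T − 86.6)
3369.1 T = 231310 − 55778 = 175532
T ≈ 52.10 °C — above 0 °C, consistent with complete melting.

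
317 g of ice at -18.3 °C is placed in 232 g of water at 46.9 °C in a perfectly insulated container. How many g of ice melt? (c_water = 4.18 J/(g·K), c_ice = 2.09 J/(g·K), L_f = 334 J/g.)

m_melted ≈ 99.9 g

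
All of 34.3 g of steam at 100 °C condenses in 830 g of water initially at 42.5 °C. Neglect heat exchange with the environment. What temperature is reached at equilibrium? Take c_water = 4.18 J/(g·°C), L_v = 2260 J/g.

Let T be the final temperature. ΣQ_i = 0:
steam→water at 100 °C releases m L_v = 34.3×2260 = 77518; condensed water 100 °C→T: 143.37(T − 100); water warms: 830×4.18×(T − 42.5) = 3469.4(T − 42.5)
3612.8 T = 77518 + 14337 + 147449 = 239305
T ≈ 66.24 °C, under the boiling point, so the assumption holds.

T_f ≈ 66.2 °C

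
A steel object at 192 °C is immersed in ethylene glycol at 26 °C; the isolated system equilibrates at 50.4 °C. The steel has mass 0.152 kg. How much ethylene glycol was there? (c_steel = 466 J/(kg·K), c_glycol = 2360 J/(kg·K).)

m ≈ 0.174 kg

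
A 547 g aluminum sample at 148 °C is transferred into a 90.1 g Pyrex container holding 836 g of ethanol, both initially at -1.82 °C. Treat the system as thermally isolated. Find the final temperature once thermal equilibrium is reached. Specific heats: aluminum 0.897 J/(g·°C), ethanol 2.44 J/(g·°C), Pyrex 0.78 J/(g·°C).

T_f is the heat-capacity-weighted average of the initial temperatures:
T_f = (490.66×148 + 2039.8×(-1.82) + 70.28×(-1.82)) / (490.66 + 2039.8 + 70.28)
    = 68777 / 2600.8 ≈ 26.44 °C

T_f ≈ 26.4 °C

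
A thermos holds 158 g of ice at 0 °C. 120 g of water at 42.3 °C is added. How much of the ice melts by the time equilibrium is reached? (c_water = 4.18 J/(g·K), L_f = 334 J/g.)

m_melted ≈ 63.5 g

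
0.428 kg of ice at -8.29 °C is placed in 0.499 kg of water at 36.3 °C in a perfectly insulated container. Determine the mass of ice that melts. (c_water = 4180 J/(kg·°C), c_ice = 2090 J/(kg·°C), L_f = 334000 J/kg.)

m_melted ≈ 0.204 kg

Water can give up m c ΔT = 0.499×4180×36.3 = 75715 J before reaching 0 °C.
Warming the ice to 0 °C takes 0.428×2090×8.29 = 7415.6 J, leaving 68300 J for melting.
To melt every bit of ice: 0.428×334000 = 142952 J.
Since 68300 < 142952 J, not all the ice melts; equilibrium is at 0 °C.
Mass melted = 68300/334000 ≈ 0.2045 kg.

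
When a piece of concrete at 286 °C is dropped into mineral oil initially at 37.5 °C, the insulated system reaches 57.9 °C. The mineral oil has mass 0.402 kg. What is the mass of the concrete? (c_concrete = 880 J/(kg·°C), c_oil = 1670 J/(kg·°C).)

Energy conservation, ΣQ = 0:
m×880×(57.9 − 286) + 0.402×1670×(57.9 − 37.5) = 0
-200728 m = -13695
m = -13695/-200728 ≈ 0.06823 kg

m ≈ 0.0682 kg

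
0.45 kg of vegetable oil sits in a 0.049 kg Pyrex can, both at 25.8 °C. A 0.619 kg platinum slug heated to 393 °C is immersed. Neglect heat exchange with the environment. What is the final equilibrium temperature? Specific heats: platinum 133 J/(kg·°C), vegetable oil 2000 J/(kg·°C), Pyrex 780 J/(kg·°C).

T_f ≈ 55.4 °C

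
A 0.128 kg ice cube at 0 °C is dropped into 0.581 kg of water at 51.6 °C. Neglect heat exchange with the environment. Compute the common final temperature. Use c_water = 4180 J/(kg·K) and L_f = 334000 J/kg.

T_f ≈ 27.9 °C

Taking heat into each body as positive, Σ m c ΔT = 0:
latent heat to melt: 0.128·334000 = 42752; meltwater 0→T: 0.128·4180·T = 535.04 T; water cools: 0.581·4180·(T − 51.6) = 2428.6(T − 51.6)
2963.6 T = 125315 − 42752 = 82563
T ≈ 27.86 °C. Since T > 0 °C, the all-ice-melts assumption holds.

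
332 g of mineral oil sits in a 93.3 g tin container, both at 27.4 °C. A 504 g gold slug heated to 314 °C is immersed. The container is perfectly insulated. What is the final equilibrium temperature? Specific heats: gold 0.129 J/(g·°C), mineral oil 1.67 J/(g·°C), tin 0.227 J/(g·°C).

Setting the total heat transfer to zero:
504*0.129*(T − 314) + 332*1.67*(T − 27.4) + 93.3*0.227*(T − 27.4) = 0
65.02(T − 314) + 554.44(T − 27.4) + 21.18(T − 27.4) = 0
(65.02 + 554.44 + 21.18) T = 65.02*314 + 554.44*27.4 + 21.18*27.4
T ≈ 56.49 °C

T_f ≈ 56.5 °C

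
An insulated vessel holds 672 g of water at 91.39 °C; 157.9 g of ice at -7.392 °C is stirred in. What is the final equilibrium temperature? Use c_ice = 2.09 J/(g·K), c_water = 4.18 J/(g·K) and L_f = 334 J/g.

T_f ≈ 58.1 °C

Heat gained plus heat lost sum to zero:
ice -7.392→0 °C: 157.9·2.09·7.392 = 2439.4
  melt ice: 157.9·334 = 52739
  warm the meltwater: 660.02 T
  water cools: 672·4.18·(T − 91.39) = 2809(T − 91.39)
3469 T = 256711 − 55178 = 201533
T ≈ 58.10 °C. Since T > 0 °C, the all-ice-melts assumption holds.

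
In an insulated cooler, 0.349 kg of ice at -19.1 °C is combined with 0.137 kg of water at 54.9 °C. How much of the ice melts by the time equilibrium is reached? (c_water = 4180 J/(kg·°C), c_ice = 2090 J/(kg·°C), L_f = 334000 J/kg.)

Cooling the water to 0 °C releases 0.137×4180×54.9 = 31439 J.
Warming the ice to 0 °C takes 0.349×2090×19.1 = 13932 J, leaving 17507 J for melting.
Fully melting the ice requires m_ice L_f = 0.349×334000 = 116566 J.
That's not enough to melt it all — equilibrium is at 0 °C with ice remaining.
m_melt = 17507 / L_f = 0.05242 kg.

m_melted ≈ 0.0524 kg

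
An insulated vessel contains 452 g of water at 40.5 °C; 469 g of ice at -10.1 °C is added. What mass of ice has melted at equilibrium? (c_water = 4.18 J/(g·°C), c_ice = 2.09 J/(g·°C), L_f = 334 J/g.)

m_melted ≈ 199 g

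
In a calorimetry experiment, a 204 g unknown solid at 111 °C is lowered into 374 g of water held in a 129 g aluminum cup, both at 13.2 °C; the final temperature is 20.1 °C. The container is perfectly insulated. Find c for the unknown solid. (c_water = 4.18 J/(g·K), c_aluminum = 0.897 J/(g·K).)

Setting the total heat transfer to zero:
204·c·(20.1 − 111) + 374·4.18·(20.1 − 13.2) + 129·0.897·(20.1 − 13.2) = 0
-18544 c = -11585
c = -11585/-18544 ≈ 0.6248 J/(g·K)

c ≈ 0.625 J/(g·K)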